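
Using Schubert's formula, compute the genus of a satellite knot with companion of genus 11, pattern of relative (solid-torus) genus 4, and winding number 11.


Schubert: g(satellite) = g_rel(pattern) + |winding| * g(companion),
where g_rel(pattern) is the genus of the pattern relative to the solid torus.
= 4 + 11 * 11
= 4 + 121 = 125

125


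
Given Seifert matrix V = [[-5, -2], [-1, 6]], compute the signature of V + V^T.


Step 1: V + V^T = [[-10, -3], [-3, 12]]
Step 2: trace = 2, det = -129
Step 3: Discriminant = 2^2 - 4*(-129) = 520
Step 4: Eigenvalues: 12.4018, -10.4018
Step 5: Signature = (# positive eigenvalues) - (# negative eigenvalues) = 0

0


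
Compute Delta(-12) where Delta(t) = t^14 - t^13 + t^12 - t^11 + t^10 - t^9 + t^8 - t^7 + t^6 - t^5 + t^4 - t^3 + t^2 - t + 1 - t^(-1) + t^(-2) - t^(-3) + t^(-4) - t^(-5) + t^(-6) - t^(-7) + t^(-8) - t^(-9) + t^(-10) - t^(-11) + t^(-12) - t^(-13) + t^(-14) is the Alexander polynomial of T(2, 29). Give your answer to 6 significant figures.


Substituting t = -12 into Delta(t) = t^14 - t^13 + t^12 - t^11 + t^10 - t^9 + t^8 - t^7 + t^6 - t^5 + t^4 - t^3 + t^2 - t + 1 - t^(-1) + t^(-2) - t^(-3) + t^(-4) - t^(-5) + t^(-6) - t^(-7) + t^(-8) - t^(-9) + t^(-10) - t^(-11) + t^(-12) - t^(-13) + t^(-14):
Term values: (1283918464548864) + (106993205379072) + (8916100448256) + (743008370688) + (61917364224) + (5159780352) + (429981696) + (35831808) + (2985984) + (248832) + (20736) + (1728) + (144) + (12) + (1) + (0.0833333) + (0.00694444) + (0.000578704) + (4.82253e-05) + (4.01878e-06) + (3.34898e-07) + (2.79082e-08) + (2.32568e-09) + (1.93807e-10) + (1.61506e-11) + (1.34588e-12) + (1.12157e-13) + (9.34639e-15) + (7.78866e-16)
Sum = 1.400638325e+15
Rounded to 6 significant figures: 1.40064e+15

1.40064e+15


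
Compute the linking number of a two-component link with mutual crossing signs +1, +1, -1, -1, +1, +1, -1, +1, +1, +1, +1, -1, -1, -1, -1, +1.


Step 1: Count positive crossings: 9
Step 2: Count negative crossings: 7
Step 3: Sum of signs = 9 - 7 = 2
Step 4: Linking number = sum/2 = 2/2 = 1

1


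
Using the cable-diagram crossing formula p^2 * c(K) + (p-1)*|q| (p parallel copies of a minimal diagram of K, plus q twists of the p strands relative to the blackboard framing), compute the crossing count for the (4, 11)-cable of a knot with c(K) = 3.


Step 1: Each of the c(K) crossings of the companion diagram becomes p*p = p^2 crossings among the p parallel strands, and each of the |q| twists s_1 s_2 ... s_(p-1) adds (p-1) crossings.
  Crossings = p^2 * c(K) + (p-1)*|q|
Step 2: = 4^2 * 3 + (4-1)*11
Step 3: = 16*3 + 3*11
Step 4: = 48 + 33 = 81

81


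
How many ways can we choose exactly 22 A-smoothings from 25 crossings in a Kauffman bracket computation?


We choose which 22 of 25 crossings get A-smoothings.
C(25, 22) = 25! / (22! * 3!)
= 2300

2300


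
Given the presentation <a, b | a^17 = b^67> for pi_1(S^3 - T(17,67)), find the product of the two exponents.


The relation is a^17 = b^67.
Product of exponents = 17 * 67
= 1139

1139


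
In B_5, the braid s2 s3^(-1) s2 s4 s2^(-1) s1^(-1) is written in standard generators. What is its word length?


The word length counts the number of generators (including inverses).
Listing each generator: s2, s3^(-1), s2, s4, s2^(-1), s1^(-1)
There are 6 generators in this braid word.

6


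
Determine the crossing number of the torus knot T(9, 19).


For a torus knot T(p, q) with gcd(p,q)=1,
the crossing number is min(p*(q-1), q*(p-1)).
p*(q-1) = 9*18 = 162
q*(p-1) = 19*8 = 152
min(162, 152) = 152

152


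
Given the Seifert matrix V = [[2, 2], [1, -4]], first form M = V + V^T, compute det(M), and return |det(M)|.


Step 1: Form V + V^T where V = [[2, 2], [1, -4]]
  V^T = [[2, 1], [2, -4]]
  V + V^T = [[4, 3], [3, -8]]
Step 2: det(V + V^T) = 4*(-8) - 3*3
  = -32 - 9 = -41
Step 3: Knot determinant = |det(V + V^T)| = |-41| = 41

41


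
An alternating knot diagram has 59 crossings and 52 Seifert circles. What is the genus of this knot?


For alternating knots, g = (c - s + 1)/2.
= (59 - 52 + 1)/2
= 8/2 = 4

4


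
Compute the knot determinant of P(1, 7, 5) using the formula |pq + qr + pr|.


Step 1: Compute pq + qr + pr.
pq = 1*7 = 7
qr = 7*5 = 35
pr = 1*5 = 5
pq + qr + pr = 7 + 35 + 5 = 47
Step 2: Take absolute value.
det(P(1,7,5)) = |47| = 47

47


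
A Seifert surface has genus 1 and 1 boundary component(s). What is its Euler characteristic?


chi = 2 - 2g - b
= 2 - 2*1 - 1
= 2 - 2 - 1 = -1

-1


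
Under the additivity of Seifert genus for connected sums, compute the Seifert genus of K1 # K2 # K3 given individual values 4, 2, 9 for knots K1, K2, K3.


The Seifert genus is additive under connected sum.
Seifert genus(K1 # K2 # K3) = (4) + (2) + (9)
= 15

15


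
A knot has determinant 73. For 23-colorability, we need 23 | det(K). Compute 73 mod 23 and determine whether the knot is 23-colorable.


Step 1: A knot is p-colorable if and only if p divides its determinant.
Step 2: Compute 73 mod 23.
73 = 3 * 23 + 4
Step 3: 73 mod 23 = 4
Step 4: The knot is 23-colorable: no

4


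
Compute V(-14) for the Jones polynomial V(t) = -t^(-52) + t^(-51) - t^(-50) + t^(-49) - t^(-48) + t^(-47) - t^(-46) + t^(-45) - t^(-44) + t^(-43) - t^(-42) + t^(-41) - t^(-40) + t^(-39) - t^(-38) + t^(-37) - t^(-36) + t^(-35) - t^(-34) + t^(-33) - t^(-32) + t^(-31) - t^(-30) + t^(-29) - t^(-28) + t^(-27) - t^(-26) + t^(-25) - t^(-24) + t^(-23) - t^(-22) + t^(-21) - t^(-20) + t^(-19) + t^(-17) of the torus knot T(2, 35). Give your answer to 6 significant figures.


Substituting t = -14 into V(t) = -t^(-52) + t^(-51) - t^(-50) + t^(-49) - t^(-48) + t^(-47) - t^(-46) + t^(-45) - t^(-44) + t^(-43) - t^(-42) + t^(-41) - t^(-40) + t^(-39) - t^(-38) + t^(-37) - t^(-36) + t^(-35) - t^(-34) + t^(-33) - t^(-32) + t^(-31) - t^(-30) + t^(-29) - t^(-28) + t^(-27) - t^(-26) + t^(-25) - t^(-24) + t^(-23) - t^(-22) + t^(-21) - t^(-20) + t^(-19) + t^(-17):
  (-)t^(-52) = -2.51966e-60
  (+)t^(-51) = -3.52753e-59
  (-)t^(-50) = -4.93854e-58
  (+)t^(-49) = -6.91395e-57
  (-)t^(-48) = -9.67953e-56
  (+)t^(-47) = -1.35513e-54
  (-)t^(-46) = -1.89719e-53
  (+)t^(-45) = -2.65606e-52
  (-)t^(-44) = -3.71849e-51
  (+)t^(-43) = -5.20588e-50
  (-)t^(-42) = -7.28824e-49
  (+)t^(-41) = -1.02035e-47
  (-)t^(-40) = -1.42849e-46
  (+)t^(-39) = -1.99989e-45
  (-)t^(-38) = -2.79985e-44
  (+)t^(-37) = -3.91979e-43
  (-)t^(-36) = -5.4877e-42
  (+)t^(-35) = -7.68279e-41
  (-)t^(-34) = -1.07559e-39
  (+)t^(-33) = -1.50583e-38
  (-)t^(-32) = -2.10816e-37
  (+)t^(-31) = -2.95142e-36
  (-)t^(-30) = -4.13199e-35
  (+)t^(-29) = -5.78478e-34
  (-)t^(-28) = -8.09869e-33
  (+)t^(-27) = -1.13382e-31
  (-)t^(-26) = -1.58734e-30
  (+)t^(-25) = -2.22228e-29
  (-)t^(-24) = -3.11119e-28
  (+)t^(-23) = -4.35567e-27
  (-)t^(-22) = -6.09794e-26
  (+)t^(-21) = -8.53712e-25
  (-)t^(-20) = -1.1952e-23
  (+)t^(-19) = -1.67327e-22
  (+)t^(-17) = -3.27962e-20
Sum = (-2.51966e-60) + (-3.52753e-59) + (-4.93854e-58) + (-6.91395e-57) + (-9.67953e-56) + (-1.35513e-54) + (-1.89719e-53) + (-2.65606e-52) + (-3.71849e-51) + (-5.20588e-50) + (-7.28824e-49) + (-1.02035e-47) + (-1.42849e-46) + (-1.99989e-45) + (-2.79985e-44) + (-3.91979e-43) + (-5.4877e-42) + (-7.68279e-41) + (-1.07559e-39) + (-1.50583e-38) + (-2.10816e-37) + (-2.95142e-36) + (-4.13199e-35) + (-5.78478e-34) + (-8.09869e-33) + (-1.13382e-31) + (-1.58734e-30) + (-2.22228e-29) + (-3.11119e-28) + (-4.35567e-27) + (-6.09794e-26) + (-8.53712e-25) + (-1.1952e-23) + (-1.67327e-22) + (-3.27962e-20)
= -3.297638882e-20
Rounded to 6 significant figures: -3.29764e-20

-3.29764e-20


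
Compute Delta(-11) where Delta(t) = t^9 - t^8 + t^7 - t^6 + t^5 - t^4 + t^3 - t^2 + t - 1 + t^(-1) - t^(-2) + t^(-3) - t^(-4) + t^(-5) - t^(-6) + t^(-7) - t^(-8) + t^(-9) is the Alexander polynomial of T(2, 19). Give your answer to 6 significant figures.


Substituting t = -11 into Delta(t) = t^9 - t^8 + t^7 - t^6 + t^5 - t^4 + t^3 - t^2 + t - 1 + t^(-1) - t^(-2) + t^(-3) - t^(-4) + t^(-5) - t^(-6) + t^(-7) - t^(-8) + t^(-9):
Term values: (-2357947691) + (-214358881) + (-19487171) + (-1771561) + (-161051) + (-14641) + (-1331) + (-121) + (-11) + (-1) + (-0.0909091) + (-0.00826446) + (-0.000751315) + (-6.83013e-05) + (-6.20921e-06) + (-5.64474e-07) + (-5.13158e-08) + (-4.66507e-09) + (-4.24098e-10)
Sum = -2593742460
Rounded to 6 significant figures: -2.59374e+09

-2.59374e+09


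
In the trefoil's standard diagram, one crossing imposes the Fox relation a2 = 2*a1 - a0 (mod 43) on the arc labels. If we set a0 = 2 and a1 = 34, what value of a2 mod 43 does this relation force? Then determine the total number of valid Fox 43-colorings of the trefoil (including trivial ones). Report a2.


Step 1: Apply the given crossing relation 2*a1 - a0 - a2 = 0 (mod 43).
  a2 = 2*a1 - a0 mod 43
  a2 = 2*34 - 2 mod 43
  a2 = 68 - 2 mod 43
  a2 = 66 mod 43 = 23
Step 2: The trefoil has determinant 3.
  Number of Fox p-colorings (p prime) is p^2 if p = 3, else p.
  Since 43 does not divide 3, only trivial (constant) colorings exist.
  (So the trial a0 = 2, a1 = 34 with a0 != a1 does NOT extend to a valid coloring of the whole trefoil: the other two crossing relations require 3*(a1 - a0) = 0 (mod 43), which fails.)
  Total colorings = 43
Step 3: a2 = 23, total Fox 43-colorings = 43

23


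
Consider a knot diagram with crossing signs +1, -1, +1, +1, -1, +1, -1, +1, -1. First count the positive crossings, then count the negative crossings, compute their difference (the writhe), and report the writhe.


Step 1: Count positive crossings (+1).
Positive crossings: 5
Step 2: Count negative crossings (-1).
Negative crossings: 4
Step 3: Writhe = (positive) - (negative)
w = 5 - 4 = 1
Step 4: |w| = 1, and w is positive

1


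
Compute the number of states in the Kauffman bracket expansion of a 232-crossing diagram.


Each crossing contributes 2 choices (A-smoothing or B-smoothing).
Total states = 2^232 = 6901746346790563787434755862277025452451108972170386555162524223799296

6901746346790563787434755862277025452451108972170386555162524223799296


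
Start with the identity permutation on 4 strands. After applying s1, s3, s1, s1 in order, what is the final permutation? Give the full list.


Starting with identity [1, 2, 3, 4].
Apply generators in sequence:
  After s1: [2, 1, 3, 4]
  After s3: [2, 1, 4, 3]
  After s1: [1, 2, 4, 3]
  After s1: [2, 1, 4, 3]
Final permutation: [2, 1, 4, 3]

[2, 1, 4, 3]


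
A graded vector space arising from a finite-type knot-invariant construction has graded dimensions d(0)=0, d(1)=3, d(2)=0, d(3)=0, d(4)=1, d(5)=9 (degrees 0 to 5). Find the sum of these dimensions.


Total dimension = d(0) + d(1) + ... + d(5)
= 0 + 3 + 0 + 0 + 1 + 9
= 13

13


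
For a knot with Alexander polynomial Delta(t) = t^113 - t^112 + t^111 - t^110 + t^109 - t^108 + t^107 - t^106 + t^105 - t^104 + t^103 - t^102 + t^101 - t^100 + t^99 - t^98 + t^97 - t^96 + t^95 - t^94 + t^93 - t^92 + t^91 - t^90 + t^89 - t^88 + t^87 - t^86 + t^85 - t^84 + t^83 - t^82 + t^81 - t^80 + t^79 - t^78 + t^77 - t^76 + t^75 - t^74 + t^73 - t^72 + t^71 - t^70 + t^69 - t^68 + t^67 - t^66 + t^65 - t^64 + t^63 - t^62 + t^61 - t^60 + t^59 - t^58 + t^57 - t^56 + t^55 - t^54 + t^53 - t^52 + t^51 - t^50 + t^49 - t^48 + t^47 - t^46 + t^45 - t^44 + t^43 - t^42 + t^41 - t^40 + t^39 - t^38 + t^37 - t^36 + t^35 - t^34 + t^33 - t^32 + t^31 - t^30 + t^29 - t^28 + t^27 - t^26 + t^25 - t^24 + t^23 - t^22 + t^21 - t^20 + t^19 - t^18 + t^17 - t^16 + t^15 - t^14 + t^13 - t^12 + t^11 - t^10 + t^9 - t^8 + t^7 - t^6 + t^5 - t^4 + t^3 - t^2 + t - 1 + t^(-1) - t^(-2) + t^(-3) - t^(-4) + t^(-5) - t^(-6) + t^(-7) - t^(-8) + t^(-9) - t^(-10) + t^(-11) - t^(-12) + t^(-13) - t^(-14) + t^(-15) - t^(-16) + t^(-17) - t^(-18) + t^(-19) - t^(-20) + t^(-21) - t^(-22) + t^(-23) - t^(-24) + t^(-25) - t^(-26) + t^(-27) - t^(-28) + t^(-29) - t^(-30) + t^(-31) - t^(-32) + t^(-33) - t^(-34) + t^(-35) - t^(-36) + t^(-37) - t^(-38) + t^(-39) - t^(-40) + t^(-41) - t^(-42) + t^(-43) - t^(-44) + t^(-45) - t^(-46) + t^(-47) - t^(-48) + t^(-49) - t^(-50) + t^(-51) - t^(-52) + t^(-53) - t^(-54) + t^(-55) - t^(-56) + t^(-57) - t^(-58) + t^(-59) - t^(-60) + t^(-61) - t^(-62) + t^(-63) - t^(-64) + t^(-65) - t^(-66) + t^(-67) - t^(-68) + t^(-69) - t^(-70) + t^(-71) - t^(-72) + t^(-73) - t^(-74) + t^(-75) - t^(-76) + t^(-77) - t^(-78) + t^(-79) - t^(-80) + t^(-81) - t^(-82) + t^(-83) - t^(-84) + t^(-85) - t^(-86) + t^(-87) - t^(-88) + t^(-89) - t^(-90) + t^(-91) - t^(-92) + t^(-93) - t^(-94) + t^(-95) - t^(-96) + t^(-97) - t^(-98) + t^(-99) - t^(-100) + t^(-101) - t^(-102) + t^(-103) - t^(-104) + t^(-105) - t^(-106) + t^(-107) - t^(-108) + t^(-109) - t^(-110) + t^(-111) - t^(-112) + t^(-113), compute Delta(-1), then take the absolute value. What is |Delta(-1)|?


Step 1: The polynomial has 227 terms with alternating signs, exponents from 113 down to -113.
Step 2: Substitute t = -1. The i-th term has coefficient (-1)^i and exponent (m-i),
  so its value is (-1)^i * (-1)^(m-i) = (-1)^m = -1 for every i.
Step 3: All 227 terms equal -1, so Delta(-1) = 227 * (-1) = -227
Step 4: |Delta(-1)| = 227

227


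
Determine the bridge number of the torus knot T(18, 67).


The bridge number of T(p,q) is min(p,q).
min(18, 67) = 18

18


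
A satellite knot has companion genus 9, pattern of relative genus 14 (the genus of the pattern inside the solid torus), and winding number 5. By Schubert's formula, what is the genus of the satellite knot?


Schubert: g(satellite) = g_rel(pattern) + |winding| * g(companion),
where g_rel(pattern) is the genus of the pattern relative to the solid torus.
= 14 + 5 * 9
= 14 + 45 = 59

59


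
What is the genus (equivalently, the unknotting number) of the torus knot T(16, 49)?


For a torus knot T(p,q), both the unknotting number and genus equal (p-1)(q-1)/2.
= (16-1)(49-1)/2
= 15*48/2
= 720/2 = 360

360


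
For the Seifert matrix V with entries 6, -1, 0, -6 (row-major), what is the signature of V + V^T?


Step 1: V + V^T = [[12, -1], [-1, -12]]
Step 2: trace = 0, det = -145
Step 3: Discriminant = 0^2 - 4*(-145) = 580
Step 4: Eigenvalues: 12.0416, -12.0416
Step 5: Signature = (# positive eigenvalues) - (# negative eigenvalues) = 0

0


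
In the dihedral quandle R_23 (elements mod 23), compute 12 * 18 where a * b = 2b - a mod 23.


12 * 18 = 2*18 - 12 mod 23
= 36 - 12 mod 23
= 24 mod 23 = 1

1


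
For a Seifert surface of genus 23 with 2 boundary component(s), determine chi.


chi = 2 - 2g - b
= 2 - 2*23 - 2
= 2 - 46 - 2 = -46

-46


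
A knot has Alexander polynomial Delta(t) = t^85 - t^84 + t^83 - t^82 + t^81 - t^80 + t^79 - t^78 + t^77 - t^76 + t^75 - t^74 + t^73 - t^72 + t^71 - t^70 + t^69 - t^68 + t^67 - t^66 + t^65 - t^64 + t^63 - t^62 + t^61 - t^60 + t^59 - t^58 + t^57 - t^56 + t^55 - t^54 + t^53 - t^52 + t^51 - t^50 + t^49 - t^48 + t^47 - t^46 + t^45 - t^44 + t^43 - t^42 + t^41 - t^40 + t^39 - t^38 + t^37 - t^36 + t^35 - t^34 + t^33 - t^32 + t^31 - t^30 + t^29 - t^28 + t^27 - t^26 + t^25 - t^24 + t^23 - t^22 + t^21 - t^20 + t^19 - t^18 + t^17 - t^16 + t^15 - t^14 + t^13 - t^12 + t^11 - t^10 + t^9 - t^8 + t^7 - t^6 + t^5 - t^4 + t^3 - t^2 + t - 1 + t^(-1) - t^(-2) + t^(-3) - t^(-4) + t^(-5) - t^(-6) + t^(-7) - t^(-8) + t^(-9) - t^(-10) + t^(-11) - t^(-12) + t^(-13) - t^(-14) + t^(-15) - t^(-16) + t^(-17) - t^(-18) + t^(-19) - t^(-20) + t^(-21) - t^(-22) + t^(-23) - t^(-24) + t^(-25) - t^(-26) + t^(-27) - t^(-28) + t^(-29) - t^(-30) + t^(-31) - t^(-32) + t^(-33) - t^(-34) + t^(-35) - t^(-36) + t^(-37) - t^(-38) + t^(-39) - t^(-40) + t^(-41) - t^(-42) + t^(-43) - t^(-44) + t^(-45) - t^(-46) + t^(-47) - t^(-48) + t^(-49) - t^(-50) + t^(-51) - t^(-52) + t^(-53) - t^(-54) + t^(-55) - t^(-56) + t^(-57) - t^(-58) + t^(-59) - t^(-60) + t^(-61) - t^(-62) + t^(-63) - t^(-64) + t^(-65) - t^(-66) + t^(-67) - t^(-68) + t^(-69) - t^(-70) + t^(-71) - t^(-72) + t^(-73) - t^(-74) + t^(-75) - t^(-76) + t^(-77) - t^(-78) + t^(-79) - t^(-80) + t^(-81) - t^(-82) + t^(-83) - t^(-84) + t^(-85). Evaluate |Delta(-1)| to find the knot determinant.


Step 1: The polynomial has 171 terms with alternating signs, exponents from 85 down to -85.
Step 2: Substitute t = -1. The i-th term has coefficient (-1)^i and exponent (m-i),
  so its value is (-1)^i * (-1)^(m-i) = (-1)^m = -1 for every i.
Step 3: All 171 terms equal -1, so Delta(-1) = 171 * (-1) = -171
Step 4: |Delta(-1)| = 171

171


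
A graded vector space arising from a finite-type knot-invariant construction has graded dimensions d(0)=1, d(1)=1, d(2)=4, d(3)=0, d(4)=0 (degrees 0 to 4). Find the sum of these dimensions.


Total dimension = d(0) + d(1) + ... + d(4)
= 1 + 1 + 4 + 0 + 0
= 6

6


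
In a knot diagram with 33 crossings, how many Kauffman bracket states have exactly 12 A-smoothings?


We choose which 12 of 33 crossings get A-smoothings.
C(33, 12) = 33! / (12! * 21!)
= 354817320

354817320


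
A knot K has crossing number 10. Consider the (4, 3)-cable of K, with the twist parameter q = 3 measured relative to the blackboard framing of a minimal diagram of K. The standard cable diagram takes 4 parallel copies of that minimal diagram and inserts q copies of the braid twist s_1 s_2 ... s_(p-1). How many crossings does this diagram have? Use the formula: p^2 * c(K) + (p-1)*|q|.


Step 1: Each of the c(K) crossings of the companion diagram becomes p*p = p^2 crossings among the p parallel strands, and each of the |q| twists s_1 s_2 ... s_(p-1) adds (p-1) crossings.
  Crossings = p^2 * c(K) + (p-1)*|q|
Step 2: = 4^2 * 10 + (4-1)*3
Step 3: = 16*10 + 3*3
Step 4: = 160 + 9 = 169

169


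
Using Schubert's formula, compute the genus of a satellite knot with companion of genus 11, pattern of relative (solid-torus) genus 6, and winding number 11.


Schubert: g(satellite) = g_rel(pattern) + |winding| * g(companion),
where g_rel(pattern) is the genus of the pattern relative to the solid torus.
= 6 + 11 * 11
= 6 + 121 = 127

127


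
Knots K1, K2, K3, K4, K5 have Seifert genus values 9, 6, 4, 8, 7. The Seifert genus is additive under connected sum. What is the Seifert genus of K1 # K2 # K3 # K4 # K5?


The Seifert genus is additive under connected sum.
Seifert genus(K1 # K2 # K3 # K4 # K5) = (9) + (6) + (4) + (8) + (7)
= 34

34


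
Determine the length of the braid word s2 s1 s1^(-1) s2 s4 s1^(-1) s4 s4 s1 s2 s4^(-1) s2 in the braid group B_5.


The word length counts the number of generators (including inverses).
Listing each generator: s2, s1, s1^(-1), s2, s4, s1^(-1), s4, s4, s1, s2, s4^(-1), s2
There are 12 generators in this braid word.

12


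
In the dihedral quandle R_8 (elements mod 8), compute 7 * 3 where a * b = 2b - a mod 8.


7 * 3 = 2*3 - 7 mod 8
= 6 - 7 mod 8
= -1 mod 8 = 7

7


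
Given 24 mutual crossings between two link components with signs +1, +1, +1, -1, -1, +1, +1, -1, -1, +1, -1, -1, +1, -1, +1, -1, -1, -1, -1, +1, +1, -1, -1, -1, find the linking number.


Step 1: Count positive crossings: 10
Step 2: Count negative crossings: 14
Step 3: Sum of signs = 10 - 14 = -4
Step 4: Linking number = sum/2 = -4/2 = -2

-2


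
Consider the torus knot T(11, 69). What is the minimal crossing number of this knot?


For a torus knot T(p, q) with gcd(p,q)=1,
the crossing number is min(p*(q-1), q*(p-1)).
p*(q-1) = 11*68 = 748
q*(p-1) = 69*10 = 690
min(748, 690) = 690

690


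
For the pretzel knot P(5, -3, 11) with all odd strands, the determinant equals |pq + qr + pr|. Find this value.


Step 1: Compute pq + qr + pr.
pq = 5*(-3) = -15
qr = (-3)*11 = -33
pr = 5*11 = 55
pq + qr + pr = -15 + (-33) + 55 = 7
Step 2: Take absolute value.
det(P(5,-3,11)) = |7| = 7

7


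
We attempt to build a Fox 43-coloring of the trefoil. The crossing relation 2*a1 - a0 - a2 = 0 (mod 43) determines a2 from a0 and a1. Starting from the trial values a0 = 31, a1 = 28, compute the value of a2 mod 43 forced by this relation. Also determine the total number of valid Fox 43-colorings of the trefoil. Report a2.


Step 1: Apply the given crossing relation 2*a1 - a0 - a2 = 0 (mod 43).
  a2 = 2*a1 - a0 mod 43
  a2 = 2*28 - 31 mod 43
  a2 = 56 - 31 mod 43
  a2 = 25 mod 43 = 25
Step 2: The trefoil has determinant 3.
  Number of Fox p-colorings (p prime) is p^2 if p = 3, else p.
  Since 43 does not divide 3, only trivial (constant) colorings exist.
  (So the trial a0 = 31, a1 = 28 with a0 != a1 does NOT extend to a valid coloring of the whole trefoil: the other two crossing relations require 3*(a1 - a0) = 0 (mod 43), which fails.)
  Total colorings = 43
Step 3: a2 = 25, total Fox 43-colorings = 43

25


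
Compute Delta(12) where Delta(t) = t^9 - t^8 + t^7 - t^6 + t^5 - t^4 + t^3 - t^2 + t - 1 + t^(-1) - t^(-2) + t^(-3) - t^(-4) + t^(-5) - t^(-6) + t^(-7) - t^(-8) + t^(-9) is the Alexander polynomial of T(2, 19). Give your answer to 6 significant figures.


Substituting t = 12 into Delta(t) = t^9 - t^8 + t^7 - t^6 + t^5 - t^4 + t^3 - t^2 + t - 1 + t^(-1) - t^(-2) + t^(-3) - t^(-4) + t^(-5) - t^(-6) + t^(-7) - t^(-8) + t^(-9):
Term values: (5159780352) + (-429981696) + (35831808) + (-2985984) + (248832) + (-20736) + (1728) + (-144) + (12) + (-1) + (0.0833333) + (-0.00694444) + (0.000578704) + (-4.82253e-05) + (4.01878e-06) + (-3.34898e-07) + (2.79082e-08) + (-2.32568e-09) + (1.93807e-10)
Sum = 4762874171
Rounded to 6 significant figures: 4.76287e+09

4.76287e+09


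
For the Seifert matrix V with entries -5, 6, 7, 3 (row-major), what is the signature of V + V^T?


Step 1: V + V^T = [[-10, 13], [13, 6]]
Step 2: trace = -4, det = -229
Step 3: Discriminant = (-4)^2 - 4*(-229) = 932
Step 4: Eigenvalues: 13.2643, -17.2643
Step 5: Signature = (# positive eigenvalues) - (# negative eigenvalues) = 0

0


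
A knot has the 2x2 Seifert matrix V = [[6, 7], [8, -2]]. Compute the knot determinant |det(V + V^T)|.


Step 1: Form V + V^T where V = [[6, 7], [8, -2]]
  V^T = [[6, 8], [7, -2]]
  V + V^T = [[12, 15], [15, -4]]
Step 2: det(V + V^T) = 12*(-4) - 15*15
  = -48 - 225 = -273
Step 3: Knot determinant = |det(V + V^T)| = |-273| = 273

273


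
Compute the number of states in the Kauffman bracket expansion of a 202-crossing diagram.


Each crossing contributes 2 choices (A-smoothing or B-smoothing).
Total states = 2^202 = 6427752177035961102167848369364650410088811975131171341205504

6427752177035961102167848369364650410088811975131171341205504


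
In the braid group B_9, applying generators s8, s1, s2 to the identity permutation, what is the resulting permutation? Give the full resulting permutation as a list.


Starting with identity [1, 2, 3, 4, 5, 6, 7, 8, 9].
Apply generators in sequence:
  After s8: [1, 2, 3, 4, 5, 6, 7, 9, 8]
  After s1: [2, 1, 3, 4, 5, 6, 7, 9, 8]
  After s2: [2, 3, 1, 4, 5, 6, 7, 9, 8]
Final permutation: [2, 3, 1, 4, 5, 6, 7, 9, 8]

[2, 3, 1, 4, 5, 6, 7, 9, 8]


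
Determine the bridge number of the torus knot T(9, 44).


The bridge number of T(p,q) is min(p,q).
min(9, 44) = 9

9


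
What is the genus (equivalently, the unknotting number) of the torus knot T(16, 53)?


For a torus knot T(p,q), both the unknotting number and genus equal (p-1)(q-1)/2.
= (16-1)(53-1)/2
= 15*52/2
= 780/2 = 390

390


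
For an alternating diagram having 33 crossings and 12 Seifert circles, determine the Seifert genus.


For alternating knots, g = (c - s + 1)/2.
= (33 - 12 + 1)/2
= 22/2 = 11

11


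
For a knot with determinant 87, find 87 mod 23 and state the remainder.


Step 1: A knot is p-colorable if and only if p divides its determinant.
Step 2: Compute 87 mod 23.
87 = 3 * 23 + 18
Step 3: 87 mod 23 = 18
Step 4: The knot is 23-colorable: no

18


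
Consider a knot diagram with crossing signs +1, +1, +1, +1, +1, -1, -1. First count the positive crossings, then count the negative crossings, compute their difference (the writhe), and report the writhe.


Step 1: Count positive crossings (+1).
Positive crossings: 5
Step 2: Count negative crossings (-1).
Negative crossings: 2
Step 3: Writhe = (positive) - (negative)
w = 5 - 2 = 3
Step 4: |w| = 3, and w is positive

3


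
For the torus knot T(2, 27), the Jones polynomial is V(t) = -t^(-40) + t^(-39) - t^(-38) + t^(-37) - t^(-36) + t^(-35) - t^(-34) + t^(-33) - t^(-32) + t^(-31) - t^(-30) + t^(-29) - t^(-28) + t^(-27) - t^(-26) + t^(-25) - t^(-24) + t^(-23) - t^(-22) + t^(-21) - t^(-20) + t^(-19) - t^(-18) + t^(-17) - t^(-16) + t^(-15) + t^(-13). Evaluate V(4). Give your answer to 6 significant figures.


Substituting t = 4 into V(t) = -t^(-40) + t^(-39) - t^(-38) + t^(-37) - t^(-36) + t^(-35) - t^(-34) + t^(-33) - t^(-32) + t^(-31) - t^(-30) + t^(-29) - t^(-28) + t^(-27) - t^(-26) + t^(-25) - t^(-24) + t^(-23) - t^(-22) + t^(-21) - t^(-20) + t^(-19) - t^(-18) + t^(-17) - t^(-16) + t^(-15) + t^(-13):
  (-)t^(-40) = -8.27181e-25
  (+)t^(-39) = 3.30872e-24
  (-)t^(-38) = -1.32349e-23
  (+)t^(-37) = 5.29396e-23
  (-)t^(-36) = -2.11758e-22
  (+)t^(-35) = 8.47033e-22
  (-)t^(-34) = -3.38813e-21
  (+)t^(-33) = 1.35525e-20
  (-)t^(-32) = -5.42101e-20
  (+)t^(-31) = 2.1684e-19
  (-)t^(-30) = -8.67362e-19
  (+)t^(-29) = 3.46945e-18
  (-)t^(-28) = -1.38778e-17
  (+)t^(-27) = 5.55112e-17
  (-)t^(-26) = -2.22045e-16
  (+)t^(-25) = 8.88178e-16
  (-)t^(-24) = -3.55271e-15
  (+)t^(-23) = 1.42109e-14
  (-)t^(-22) = -5.68434e-14
  (+)t^(-21) = 2.27374e-13
  (-)t^(-20) = -9.09495e-13
  (+)t^(-19) = 3.63798e-12
  (-)t^(-18) = -1.45519e-11
  (+)t^(-17) = 5.82077e-11
  (-)t^(-16) = -2.32831e-10
  (+)t^(-15) = 9.31323e-10
  (+)t^(-13) = 1.49012e-08
Sum = (-8.27181e-25) + (3.30872e-24) + (-1.32349e-23) + (5.29396e-23) + (-2.11758e-22) + (8.47033e-22) + (-3.38813e-21) + (1.35525e-20) + (-5.42101e-20) + (2.1684e-19) + (-8.67362e-19) + (3.46945e-18) + (-1.38778e-17) + (5.55112e-17) + (-2.22045e-16) + (8.88178e-16) + (-3.55271e-15) + (1.42109e-14) + (-5.68434e-14) + (2.27374e-13) + (-9.09495e-13) + (3.63798e-12) + (-1.45519e-11) + (5.82077e-11) + (-2.32831e-10) + (9.31323e-10) + (1.49012e-08)
= 1.564621925e-08
Rounded to 6 significant figures: 1.56462e-08

1.56462e-08


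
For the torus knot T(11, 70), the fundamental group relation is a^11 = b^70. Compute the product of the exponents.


The relation is a^11 = b^70.
Product of exponents = 11 * 70
= 770

770


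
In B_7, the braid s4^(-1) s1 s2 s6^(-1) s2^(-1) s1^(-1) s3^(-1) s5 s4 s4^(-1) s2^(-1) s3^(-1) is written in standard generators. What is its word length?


The word length counts the number of generators (including inverses).
Listing each generator: s4^(-1), s1, s2, s6^(-1), s2^(-1), s1^(-1), s3^(-1), s5, s4, s4^(-1), s2^(-1), s3^(-1)
There are 12 generators in this braid word.

12


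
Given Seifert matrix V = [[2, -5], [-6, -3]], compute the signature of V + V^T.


Step 1: V + V^T = [[4, -11], [-11, -6]]
Step 2: trace = -2, det = -145
Step 3: Discriminant = (-2)^2 - 4*(-145) = 584
Step 4: Eigenvalues: 11.083, -13.083
Step 5: Signature = (# positive eigenvalues) - (# negative eigenvalues) = 0

0


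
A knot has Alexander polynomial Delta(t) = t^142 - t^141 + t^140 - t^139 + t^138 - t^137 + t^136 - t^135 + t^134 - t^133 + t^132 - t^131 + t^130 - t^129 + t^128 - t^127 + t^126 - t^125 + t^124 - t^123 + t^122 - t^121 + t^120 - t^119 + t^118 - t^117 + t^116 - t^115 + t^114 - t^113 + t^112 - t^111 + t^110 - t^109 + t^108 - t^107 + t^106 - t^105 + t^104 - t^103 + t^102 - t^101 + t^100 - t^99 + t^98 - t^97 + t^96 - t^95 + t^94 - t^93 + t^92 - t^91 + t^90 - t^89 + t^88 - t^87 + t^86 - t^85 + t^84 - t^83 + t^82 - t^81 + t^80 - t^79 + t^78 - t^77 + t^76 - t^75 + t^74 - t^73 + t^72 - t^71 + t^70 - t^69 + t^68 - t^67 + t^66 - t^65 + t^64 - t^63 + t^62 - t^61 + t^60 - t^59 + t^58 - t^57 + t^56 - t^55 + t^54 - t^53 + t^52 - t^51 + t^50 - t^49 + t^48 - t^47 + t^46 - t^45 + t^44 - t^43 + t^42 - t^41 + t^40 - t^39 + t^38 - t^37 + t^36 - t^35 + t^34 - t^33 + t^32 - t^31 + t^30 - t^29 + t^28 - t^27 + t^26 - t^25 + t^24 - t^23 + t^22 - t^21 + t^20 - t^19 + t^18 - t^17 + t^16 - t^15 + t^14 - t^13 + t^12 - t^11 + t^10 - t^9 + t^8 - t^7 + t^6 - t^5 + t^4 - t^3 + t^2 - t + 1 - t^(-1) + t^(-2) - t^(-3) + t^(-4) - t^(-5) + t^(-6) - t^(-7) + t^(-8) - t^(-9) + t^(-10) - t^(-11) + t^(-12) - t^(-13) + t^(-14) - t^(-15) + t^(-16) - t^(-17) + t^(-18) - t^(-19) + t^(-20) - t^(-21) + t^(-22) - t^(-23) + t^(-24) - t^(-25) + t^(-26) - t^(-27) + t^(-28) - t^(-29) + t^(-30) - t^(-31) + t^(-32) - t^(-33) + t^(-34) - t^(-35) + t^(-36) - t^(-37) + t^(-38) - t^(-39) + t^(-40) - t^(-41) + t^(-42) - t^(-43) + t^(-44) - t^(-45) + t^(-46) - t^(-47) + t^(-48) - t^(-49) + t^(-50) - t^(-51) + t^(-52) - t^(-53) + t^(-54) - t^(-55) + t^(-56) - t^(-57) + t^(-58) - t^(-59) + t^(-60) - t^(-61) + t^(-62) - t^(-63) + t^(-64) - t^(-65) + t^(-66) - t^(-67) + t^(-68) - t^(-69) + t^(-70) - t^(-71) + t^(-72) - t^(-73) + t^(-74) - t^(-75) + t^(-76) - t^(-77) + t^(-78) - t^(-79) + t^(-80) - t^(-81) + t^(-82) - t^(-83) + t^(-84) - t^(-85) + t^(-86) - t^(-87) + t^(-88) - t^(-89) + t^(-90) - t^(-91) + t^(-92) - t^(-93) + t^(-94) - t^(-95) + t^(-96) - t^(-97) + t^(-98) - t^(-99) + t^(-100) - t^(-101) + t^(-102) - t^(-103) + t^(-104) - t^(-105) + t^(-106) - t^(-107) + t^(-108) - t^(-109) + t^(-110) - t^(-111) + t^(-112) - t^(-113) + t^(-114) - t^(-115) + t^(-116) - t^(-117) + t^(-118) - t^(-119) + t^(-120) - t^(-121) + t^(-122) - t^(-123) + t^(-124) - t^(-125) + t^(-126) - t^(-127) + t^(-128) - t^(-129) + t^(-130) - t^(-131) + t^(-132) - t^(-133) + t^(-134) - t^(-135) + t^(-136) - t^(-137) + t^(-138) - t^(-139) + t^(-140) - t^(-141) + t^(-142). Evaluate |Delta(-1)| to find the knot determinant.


Step 1: The polynomial has 285 terms with alternating signs, exponents from 142 down to -142.
Step 2: Substitute t = -1. The i-th term has coefficient (-1)^i and exponent (m-i),
  so its value is (-1)^i * (-1)^(m-i) = (-1)^m = 1 for every i.
Step 3: All 285 terms equal 1, so Delta(-1) = 285 * (1) = 285
Step 4: |Delta(-1)| = 285

285


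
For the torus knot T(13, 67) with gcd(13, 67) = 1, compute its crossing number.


For a torus knot T(p, q) with gcd(p,q)=1,
the crossing number is min(p*(q-1), q*(p-1)).
p*(q-1) = 13*66 = 858
q*(p-1) = 67*12 = 804
min(858, 804) = 804

804


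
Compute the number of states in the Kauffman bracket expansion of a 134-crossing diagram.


Each crossing contributes 2 choices (A-smoothing or B-smoothing).
Total states = 2^134 = 21778071482940061661655974875633165533184

21778071482940061661655974875633165533184


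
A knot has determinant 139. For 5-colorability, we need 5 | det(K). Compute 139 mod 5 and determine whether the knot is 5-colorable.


Step 1: A knot is p-colorable if and only if p divides its determinant.
Step 2: Compute 139 mod 5.
139 = 27 * 5 + 4
Step 3: 139 mod 5 = 4
Step 4: The knot is 5-colorable: no

4


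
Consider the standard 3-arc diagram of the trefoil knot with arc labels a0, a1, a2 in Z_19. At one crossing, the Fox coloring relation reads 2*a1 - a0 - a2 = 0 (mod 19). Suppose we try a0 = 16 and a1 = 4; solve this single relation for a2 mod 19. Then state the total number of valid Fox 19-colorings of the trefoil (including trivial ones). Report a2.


Step 1: Apply the given crossing relation 2*a1 - a0 - a2 = 0 (mod 19).
  a2 = 2*a1 - a0 mod 19
  a2 = 2*4 - 16 mod 19
  a2 = 8 - 16 mod 19
  a2 = -8 mod 19 = 11
Step 2: The trefoil has determinant 3.
  Number of Fox p-colorings (p prime) is p^2 if p = 3, else p.
  Since 19 does not divide 3, only trivial (constant) colorings exist.
  (So the trial a0 = 16, a1 = 4 with a0 != a1 does NOT extend to a valid coloring of the whole trefoil: the other two crossing relations require 3*(a1 - a0) = 0 (mod 19), which fails.)
  Total colorings = 19
Step 3: a2 = 11, total Fox 19-colorings = 19

11


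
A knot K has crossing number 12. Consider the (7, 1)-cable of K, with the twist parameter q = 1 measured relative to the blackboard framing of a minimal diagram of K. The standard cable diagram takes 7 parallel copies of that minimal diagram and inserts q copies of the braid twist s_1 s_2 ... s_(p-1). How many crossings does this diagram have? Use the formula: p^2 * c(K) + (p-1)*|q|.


Step 1: Each of the c(K) crossings of the companion diagram becomes p*p = p^2 crossings among the p parallel strands, and each of the |q| twists s_1 s_2 ... s_(p-1) adds (p-1) crossings.
  Crossings = p^2 * c(K) + (p-1)*|q|
Step 2: = 7^2 * 12 + (7-1)*1
Step 3: = 49*12 + 6*1
Step 4: = 588 + 6 = 594

594


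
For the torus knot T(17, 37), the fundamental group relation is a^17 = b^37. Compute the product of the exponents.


The relation is a^17 = b^37.
Product of exponents = 17 * 37
= 629

629


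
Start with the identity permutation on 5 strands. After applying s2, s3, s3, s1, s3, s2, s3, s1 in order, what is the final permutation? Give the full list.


Starting with identity [1, 2, 3, 4, 5].
Apply generators in sequence:
  After s2: [1, 3, 2, 4, 5]
  After s3: [1, 3, 4, 2, 5]
  After s3: [1, 3, 2, 4, 5]
  After s1: [3, 1, 2, 4, 5]
  After s3: [3, 1, 4, 2, 5]
  After s2: [3, 4, 1, 2, 5]
  After s3: [3, 4, 2, 1, 5]
  After s1: [4, 3, 2, 1, 5]
Final permutation: [4, 3, 2, 1, 5]

[4, 3, 2, 1, 5]


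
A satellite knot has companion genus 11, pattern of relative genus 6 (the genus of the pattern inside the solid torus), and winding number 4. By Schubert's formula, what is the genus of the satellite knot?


Schubert: g(satellite) = g_rel(pattern) + |winding| * g(companion),
where g_rel(pattern) is the genus of the pattern relative to the solid torus.
= 6 + 4 * 11
= 6 + 44 = 50

50


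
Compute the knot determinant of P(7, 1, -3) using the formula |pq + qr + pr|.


Step 1: Compute pq + qr + pr.
pq = 7*1 = 7
qr = 1*(-3) = -3
pr = 7*(-3) = -21
pq + qr + pr = 7 + (-3) + (-21) = -17
Step 2: Take absolute value.
det(P(7,1,-3)) = |-17| = 17

17


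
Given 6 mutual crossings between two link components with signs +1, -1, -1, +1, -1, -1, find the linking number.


Step 1: Count positive crossings: 2
Step 2: Count negative crossings: 4
Step 3: Sum of signs = 2 - 4 = -2
Step 4: Linking number = sum/2 = -2/2 = -1

-1


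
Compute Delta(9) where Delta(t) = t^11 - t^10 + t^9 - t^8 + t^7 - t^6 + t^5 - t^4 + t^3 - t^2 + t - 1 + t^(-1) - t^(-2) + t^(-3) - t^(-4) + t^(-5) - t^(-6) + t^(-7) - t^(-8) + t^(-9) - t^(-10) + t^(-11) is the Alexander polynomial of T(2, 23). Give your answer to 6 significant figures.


Substituting t = 9 into Delta(t) = t^11 - t^10 + t^9 - t^8 + t^7 - t^6 + t^5 - t^4 + t^3 - t^2 + t - 1 + t^(-1) - t^(-2) + t^(-3) - t^(-4) + t^(-5) - t^(-6) + t^(-7) - t^(-8) + t^(-9) - t^(-10) + t^(-11):
Term values: (31381059609) + (-3486784401) + (387420489) + (-43046721) + (4782969) + (-531441) + (59049) + (-6561) + (729) + (-81) + (9) + (-1) + (0.111111) + (-0.0123457) + (0.00137174) + (-0.000152416) + (1.69351e-05) + (-1.88168e-06) + (2.09075e-07) + (-2.32306e-08) + (2.58117e-09) + (-2.86797e-10) + (3.18664e-11)
Sum = 2.824295365e+10
Rounded to 6 significant figures: 2.8243e+10

2.8243e+10


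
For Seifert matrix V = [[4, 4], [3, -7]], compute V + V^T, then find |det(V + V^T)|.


Step 1: Form V + V^T where V = [[4, 4], [3, -7]]
  V^T = [[4, 3], [4, -7]]
  V + V^T = [[8, 7], [7, -14]]
Step 2: det(V + V^T) = 8*(-14) - 7*7
  = -112 - 49 = -161
Step 3: Knot determinant = |det(V + V^T)| = |-161| = 161

161


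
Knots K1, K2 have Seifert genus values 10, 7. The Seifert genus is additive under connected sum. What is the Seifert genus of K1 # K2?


The Seifert genus is additive under connected sum.
Seifert genus(K1 # K2) = (10) + (7)
= 17

17


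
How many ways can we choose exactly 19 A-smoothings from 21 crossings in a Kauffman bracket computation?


We choose which 19 of 21 crossings get A-smoothings.
C(21, 19) = 21! / (19! * 2!)
= 210

210


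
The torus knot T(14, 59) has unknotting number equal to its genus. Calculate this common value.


For a torus knot T(p,q), both the unknotting number and genus equal (p-1)(q-1)/2.
= (14-1)(59-1)/2
= 13*58/2
= 754/2 = 377

377


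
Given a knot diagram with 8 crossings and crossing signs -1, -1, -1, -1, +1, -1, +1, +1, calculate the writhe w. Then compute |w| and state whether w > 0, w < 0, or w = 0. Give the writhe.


Step 1: Count positive crossings (+1).
Positive crossings: 3
Step 2: Count negative crossings (-1).
Negative crossings: 5
Step 3: Writhe = (positive) - (negative)
w = 3 - 5 = -2
Step 4: |w| = 2, and w is negative

-2


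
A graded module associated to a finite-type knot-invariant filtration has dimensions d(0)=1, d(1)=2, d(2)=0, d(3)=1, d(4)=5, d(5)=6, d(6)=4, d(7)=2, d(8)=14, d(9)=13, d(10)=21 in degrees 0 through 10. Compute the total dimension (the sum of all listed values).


Total dimension = d(0) + d(1) + ... + d(10)
= 1 + 2 + 0 + 1 + 5 + 6 + 4 + 2 + 14 + 13 + 21
= 69

69


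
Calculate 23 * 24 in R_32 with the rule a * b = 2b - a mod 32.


23 * 24 = 2*24 - 23 mod 32
= 48 - 23 mod 32
= 25 mod 32 = 25

25


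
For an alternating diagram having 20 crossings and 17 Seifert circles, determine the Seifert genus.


For alternating knots, g = (c - s + 1)/2.
= (20 - 17 + 1)/2
= 4/2 = 2

2


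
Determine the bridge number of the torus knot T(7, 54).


The bridge number of T(p,q) is min(p,q).
min(7, 54) = 7

7


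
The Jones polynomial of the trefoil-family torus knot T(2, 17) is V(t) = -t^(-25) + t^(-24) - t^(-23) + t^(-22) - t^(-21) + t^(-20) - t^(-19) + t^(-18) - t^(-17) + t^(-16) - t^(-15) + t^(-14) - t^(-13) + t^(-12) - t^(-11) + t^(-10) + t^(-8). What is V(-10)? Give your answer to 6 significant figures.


Substituting t = -10 into V(t) = -t^(-25) + t^(-24) - t^(-23) + t^(-22) - t^(-21) + t^(-20) - t^(-19) + t^(-18) - t^(-17) + t^(-16) - t^(-15) + t^(-14) - t^(-13) + t^(-12) - t^(-11) + t^(-10) + t^(-8):
  (-)t^(-25) = 1e-25
  (+)t^(-24) = 1e-24
  (-)t^(-23) = 1e-23
  (+)t^(-22) = 1e-22
  (-)t^(-21) = 1e-21
  (+)t^(-20) = 1e-20
  (-)t^(-19) = 1e-19
  (+)t^(-18) = 1e-18
  (-)t^(-17) = 1e-17
  (+)t^(-16) = 1e-16
  (-)t^(-15) = 1e-15
  (+)t^(-14) = 1e-14
  (-)t^(-13) = 1e-13
  (+)t^(-12) = 1e-12
  (-)t^(-11) = 1e-11
  (+)t^(-10) = 1e-10
  (+)t^(-8) = 1e-08
Sum = (1e-25) + (1e-24) + (1e-23) + (1e-22) + (1e-21) + (1e-20) + (1e-19) + (1e-18) + (1e-17) + (1e-16) + (1e-15) + (1e-14) + (1e-13) + (1e-12) + (1e-11) + (1e-10) + (1e-08)
= 1.011111111e-08
Rounded to 6 significant figures: 1.01111e-08

1.01111e-08


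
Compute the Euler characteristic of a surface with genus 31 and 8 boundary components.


chi = 2 - 2g - b
= 2 - 2*31 - 8
= 2 - 62 - 8 = -68

-68


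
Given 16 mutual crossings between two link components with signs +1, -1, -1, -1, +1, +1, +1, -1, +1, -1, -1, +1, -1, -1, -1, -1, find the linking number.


Step 1: Count positive crossings: 6
Step 2: Count negative crossings: 10
Step 3: Sum of signs = 6 - 10 = -4
Step 4: Linking number = sum/2 = -4/2 = -2

-2


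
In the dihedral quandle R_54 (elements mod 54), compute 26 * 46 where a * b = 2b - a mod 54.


26 * 46 = 2*46 - 26 mod 54
= 92 - 26 mod 54
= 66 mod 54 = 12

12


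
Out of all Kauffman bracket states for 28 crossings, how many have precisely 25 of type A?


We choose which 25 of 28 crossings get A-smoothings.
C(28, 25) = 28! / (25! * 3!)
= 3276

3276


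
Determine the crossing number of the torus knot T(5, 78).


For a torus knot T(p, q) with gcd(p,q)=1,
the crossing number is min(p*(q-1), q*(p-1)).
p*(q-1) = 5*77 = 385
q*(p-1) = 78*4 = 312
min(385, 312) = 312

312


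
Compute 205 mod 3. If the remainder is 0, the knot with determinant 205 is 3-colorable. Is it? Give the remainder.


Step 1: A knot is p-colorable if and only if p divides its determinant.
Step 2: Compute 205 mod 3.
205 = 68 * 3 + 1
Step 3: 205 mod 3 = 1
Step 4: The knot is 3-colorable: no

1


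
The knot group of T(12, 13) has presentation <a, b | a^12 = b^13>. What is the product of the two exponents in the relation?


The relation is a^12 = b^13.
Product of exponents = 12 * 13
= 156

156


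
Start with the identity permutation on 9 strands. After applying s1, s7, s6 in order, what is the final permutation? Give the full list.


Starting with identity [1, 2, 3, 4, 5, 6, 7, 8, 9].
Apply generators in sequence:
  After s1: [2, 1, 3, 4, 5, 6, 7, 8, 9]
  After s7: [2, 1, 3, 4, 5, 6, 8, 7, 9]
  After s6: [2, 1, 3, 4, 5, 8, 6, 7, 9]
Final permutation: [2, 1, 3, 4, 5, 8, 6, 7, 9]

[2, 1, 3, 4, 5, 8, 6, 7, 9]
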